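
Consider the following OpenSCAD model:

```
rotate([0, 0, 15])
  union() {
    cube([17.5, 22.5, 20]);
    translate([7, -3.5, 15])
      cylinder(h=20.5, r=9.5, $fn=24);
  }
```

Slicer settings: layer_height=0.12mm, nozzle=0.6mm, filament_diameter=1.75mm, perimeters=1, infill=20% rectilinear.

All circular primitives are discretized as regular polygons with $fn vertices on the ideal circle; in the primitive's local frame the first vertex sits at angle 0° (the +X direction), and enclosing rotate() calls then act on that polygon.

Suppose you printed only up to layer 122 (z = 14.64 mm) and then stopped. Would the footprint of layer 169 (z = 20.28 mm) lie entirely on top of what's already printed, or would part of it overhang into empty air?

part overhangs

Compare the two slices. At z = 14.64: the 17.5×22.5 cube contributes its full rectangle (area 393.75 mm²); the cylinder at (7, -3.5) is not intersected at this z (z outside [15, 35.5]); Merging all regions: only the 17.5×22.5 cube is present, so the union is just that shape — area = 393.75 mm²; (rotated 15° about Z; rotation is an isometry so areas/perimeters/island counts are preserved). At z = 20.28: the cube does not reach this height (z outside [0, 20]); the r=9.5 cylinder at (7, -3.5) gives a regular 24-gon of circumradius 9.5 (constant along its height) (area = (24/2)·9.500²·sin(360°/24) = 280.30 mm²); Combining (union): only the r=9.5 cylinder at (7, -3.5) is present, so the union is just that shape — area = 280.30 mm²; (rotated 15° about Z; rotation is an isometry so areas/perimeters/island counts are preserved). Checking containment: at z = 20.28 the cross-section extends beyond the z = 14.64 cross-section by about 207.57 mm².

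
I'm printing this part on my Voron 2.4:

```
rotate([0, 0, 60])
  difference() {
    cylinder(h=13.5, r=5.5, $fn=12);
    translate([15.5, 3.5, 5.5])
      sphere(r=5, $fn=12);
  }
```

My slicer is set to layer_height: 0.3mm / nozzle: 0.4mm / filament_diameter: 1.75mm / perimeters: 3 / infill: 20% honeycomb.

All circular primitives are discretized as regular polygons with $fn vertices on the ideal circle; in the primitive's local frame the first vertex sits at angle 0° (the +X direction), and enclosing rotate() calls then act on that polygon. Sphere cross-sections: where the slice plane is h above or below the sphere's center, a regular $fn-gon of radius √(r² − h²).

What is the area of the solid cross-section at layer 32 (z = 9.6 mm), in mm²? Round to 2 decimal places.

At z = 9.6 mm: the r=5.5 cylinder gives a regular 12-gon of circumradius 5.5 (constant along its height) (area = (12/2)·5.500²·sin(360°/12) = 90.75 mm²); the sphere at (15.5, 3.5): section is a regular 12-gon, circumradius = √(r²−h²) = √(5²−4.1²) = 2.862 (area = (12/2)·2.862²·sin(360°/12) = 24.57 mm²); Subtracting the remaining from the first: starting from the r=5.5 cylinder (90.75 mm²), the r=5 sphere at (15.5, 3.5) misses the remaining region (no effect) — area = 90.75 mm²; (whole slice rotated 60° about Z — lengths, areas and connectivity unchanged). Overall, the cross-section is a single solid region. Net area = 90.75 mm².

90.75 mm²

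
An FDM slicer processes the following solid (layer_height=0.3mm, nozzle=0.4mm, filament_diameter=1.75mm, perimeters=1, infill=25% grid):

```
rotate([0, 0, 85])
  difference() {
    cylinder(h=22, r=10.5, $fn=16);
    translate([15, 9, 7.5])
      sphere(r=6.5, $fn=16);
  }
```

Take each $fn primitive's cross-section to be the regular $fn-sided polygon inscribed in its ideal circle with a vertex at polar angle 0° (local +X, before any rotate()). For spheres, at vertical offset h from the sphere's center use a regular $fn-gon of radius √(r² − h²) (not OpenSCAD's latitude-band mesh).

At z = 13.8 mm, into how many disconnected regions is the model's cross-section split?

At z = 13.8 mm: the r=10.5 cylinder contributes a regular 16-gon of circumradius 10.5; the r=6.5 sphere at (15, 9) slices to a regular 16-gon of circumradius 1.600 (√(r²−h²) with h=6.3 from center); Subtracting the remaining from the first: starting from the r=10.5 cylinder, the r=6.5 sphere at (15, 9) misses the remaining region (no effect) — 1 connected region; (whole slice rotated 85° about Z — lengths, areas and connectivity unchanged). The result has 1 disconnected region.

1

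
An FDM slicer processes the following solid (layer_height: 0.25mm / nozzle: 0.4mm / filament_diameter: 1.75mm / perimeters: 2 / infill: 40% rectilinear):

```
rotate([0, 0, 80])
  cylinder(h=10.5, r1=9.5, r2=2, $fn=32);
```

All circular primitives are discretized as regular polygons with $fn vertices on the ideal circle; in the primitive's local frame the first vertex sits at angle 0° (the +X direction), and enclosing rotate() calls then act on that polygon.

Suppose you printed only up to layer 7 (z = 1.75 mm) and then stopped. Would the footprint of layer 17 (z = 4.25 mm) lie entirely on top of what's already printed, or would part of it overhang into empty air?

entirely on top

Compare the two slices. At z = 1.75: the cone (r1=9.5→r2=2) has section circumradius 8.250 here — a regular 32-gon (area = (32/2)·8.250²·sin(360°/32) = 212.45 mm²); (whole slice rotated 80° about Z — lengths, areas and connectivity unchanged). At z = 4.25: the cone: at t=0.405 of its height the radius interpolates to r₁+(r₂−r₁)t = 6.464, giving a regular 32-gon of that circumradius (area = (32/2)·6.464²·sin(360°/32) = 130.44 mm²); (rotated 80° about Z; rotation is an isometry so areas/perimeters/island counts are preserved). Checking containment: the cross-section at z = 4.25 is a subset of the cross-section at z = 1.75.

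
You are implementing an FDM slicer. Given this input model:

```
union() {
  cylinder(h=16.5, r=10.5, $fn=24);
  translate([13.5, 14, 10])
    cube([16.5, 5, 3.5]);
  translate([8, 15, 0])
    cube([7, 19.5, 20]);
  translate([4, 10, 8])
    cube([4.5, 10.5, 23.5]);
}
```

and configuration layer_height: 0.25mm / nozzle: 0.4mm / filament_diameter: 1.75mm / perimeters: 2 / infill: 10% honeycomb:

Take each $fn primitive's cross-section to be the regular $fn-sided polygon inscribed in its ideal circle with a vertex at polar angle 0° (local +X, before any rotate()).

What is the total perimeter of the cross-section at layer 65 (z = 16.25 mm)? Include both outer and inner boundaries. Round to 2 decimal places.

136.79 mm

At z = 16.25 mm: the r=10.5 cylinder gives a regular 24-gon of circumradius 10.5 (constant along its height) (perimeter = 2·24·10.500·sin(180°/24) = 65.79 mm); the cube at (13.5, 14) does not reach this height (z outside [10, 13.5]); the cube at (8, 15) (footprint 7×19.5) is included at this height (perimeter 53.00 mm); the cube at (4, 10) (footprint 4.5×10.5) is included at this height (perimeter 30.00 mm); Merging all regions: the regions partially overlap (shared area 2.75 mm²), so the edge portions inside another operand are dropped and the merged outline is re-measured after clipping — boundary = 136.79 mm. Overall, the cross-section has 2 separate islands. Total boundary length (outer) = 136.79 mm.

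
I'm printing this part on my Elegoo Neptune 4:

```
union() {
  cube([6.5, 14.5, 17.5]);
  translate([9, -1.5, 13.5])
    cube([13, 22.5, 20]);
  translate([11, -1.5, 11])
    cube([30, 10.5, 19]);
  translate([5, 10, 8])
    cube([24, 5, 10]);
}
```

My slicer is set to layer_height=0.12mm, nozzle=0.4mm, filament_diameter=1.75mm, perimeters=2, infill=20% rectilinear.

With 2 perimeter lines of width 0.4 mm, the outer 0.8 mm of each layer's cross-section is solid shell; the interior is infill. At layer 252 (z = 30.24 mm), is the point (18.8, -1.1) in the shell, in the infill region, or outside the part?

At z = 30.24 mm: the cube does not reach this height (z outside [0, 17.5]); the cube at (9, -1.5) (footprint 13×22.5) is included at this height; the cube at (11, -1.5) is absent (z outside [11, 30]); the cube at (5, 10) is not intersected at this z (z outside [8, 18]); Combining (union): only the 13×22.5 cube at (9, -1.5) is present, so the union is just that shape — 1 connected region. Overall, the cross-section is a single solid region. The nearest boundary edge runs (9.00, -1.50)→(22.00, -1.50); distance from the point to it = 0.40 mm. The point is inside the cross-section, 0.40 mm from the nearest boundary — within the 0.8 mm shell band (2 × 0.4).

shell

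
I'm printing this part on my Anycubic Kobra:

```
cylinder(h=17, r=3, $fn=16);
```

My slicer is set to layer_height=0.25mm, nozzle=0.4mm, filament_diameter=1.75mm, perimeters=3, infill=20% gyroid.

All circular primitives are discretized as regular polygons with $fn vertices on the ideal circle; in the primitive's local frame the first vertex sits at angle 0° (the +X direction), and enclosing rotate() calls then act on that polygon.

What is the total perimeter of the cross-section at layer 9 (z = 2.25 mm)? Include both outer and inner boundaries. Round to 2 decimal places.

18.73 mm

At z = 2.25 mm: the cylinder: section is a regular 16-gon, circumradius r=3 (perimeter = 2·16·3.000·sin(180°/16) = 18.73 mm). Overall, the cross-section is a single solid region. Total boundary length (outer) = 18.73 mm.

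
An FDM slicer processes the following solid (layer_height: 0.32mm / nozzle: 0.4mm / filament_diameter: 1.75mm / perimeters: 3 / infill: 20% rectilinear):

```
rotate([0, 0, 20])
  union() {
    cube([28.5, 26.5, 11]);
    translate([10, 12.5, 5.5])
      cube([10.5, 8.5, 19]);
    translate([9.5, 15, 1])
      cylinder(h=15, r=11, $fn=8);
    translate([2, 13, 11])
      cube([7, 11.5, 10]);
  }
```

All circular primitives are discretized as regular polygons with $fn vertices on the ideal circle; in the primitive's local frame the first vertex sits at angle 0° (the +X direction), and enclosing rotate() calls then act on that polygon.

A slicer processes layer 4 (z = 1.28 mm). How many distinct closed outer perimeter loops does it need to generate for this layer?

1

At z = 1.28 mm: the cube is present — its section is the full 28.5×26.5 rectangle; the cube at (10, 12.5) is absent (z outside [5.5, 24.5]); the r=11 cylinder at (9.5, 15) gives a regular 8-gon of circumradius 11 (constant along its height); the cube at (2, 13) is not intersected at this z (z outside [11, 21]); Merging all regions: the regions partially overlap (shared area 336.81 mm²), so overlapping operands fuse into one piece — 1 connected region; (whole slice rotated 20° about Z — lengths, areas and connectivity unchanged). The result has 1 disconnected region.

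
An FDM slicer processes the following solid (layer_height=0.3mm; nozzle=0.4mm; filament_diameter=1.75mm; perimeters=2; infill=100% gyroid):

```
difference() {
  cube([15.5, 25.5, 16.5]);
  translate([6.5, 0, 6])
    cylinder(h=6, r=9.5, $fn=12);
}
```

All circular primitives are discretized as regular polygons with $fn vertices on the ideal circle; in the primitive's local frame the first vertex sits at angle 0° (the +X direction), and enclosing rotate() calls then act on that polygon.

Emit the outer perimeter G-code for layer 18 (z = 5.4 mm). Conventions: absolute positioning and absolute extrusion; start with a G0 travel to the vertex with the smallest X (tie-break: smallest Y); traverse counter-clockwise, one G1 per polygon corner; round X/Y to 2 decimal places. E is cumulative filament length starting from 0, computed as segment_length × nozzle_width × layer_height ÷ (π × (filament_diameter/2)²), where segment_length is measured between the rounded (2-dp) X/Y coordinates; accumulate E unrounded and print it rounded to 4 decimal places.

At z = 5.4 mm: the cube (footprint 15.5×25.5) is included at this height; the cylinder at (6.5, 0) is absent (z outside [6, 12]); After the difference (first − rest): none of the subtracted shapes is present at this height, so the 15.5×25.5 cube is unchanged — 1 connected region. The outline is a single polygon with 4 vertices. Extrusion per mm of travel: 0.4 × 0.3 / (π × 0.875²) = 0.049890. Accumulating E over each segment gives final E = 4.0910.

G0 X0.00 Y0.00 Z5.40
G1 X15.50 Y0.00 E0.7733
G1 X15.50 Y25.50 E2.0455
G1 X0.00 Y25.50 E2.8188
G1 X0.00 Y0.00 E4.0910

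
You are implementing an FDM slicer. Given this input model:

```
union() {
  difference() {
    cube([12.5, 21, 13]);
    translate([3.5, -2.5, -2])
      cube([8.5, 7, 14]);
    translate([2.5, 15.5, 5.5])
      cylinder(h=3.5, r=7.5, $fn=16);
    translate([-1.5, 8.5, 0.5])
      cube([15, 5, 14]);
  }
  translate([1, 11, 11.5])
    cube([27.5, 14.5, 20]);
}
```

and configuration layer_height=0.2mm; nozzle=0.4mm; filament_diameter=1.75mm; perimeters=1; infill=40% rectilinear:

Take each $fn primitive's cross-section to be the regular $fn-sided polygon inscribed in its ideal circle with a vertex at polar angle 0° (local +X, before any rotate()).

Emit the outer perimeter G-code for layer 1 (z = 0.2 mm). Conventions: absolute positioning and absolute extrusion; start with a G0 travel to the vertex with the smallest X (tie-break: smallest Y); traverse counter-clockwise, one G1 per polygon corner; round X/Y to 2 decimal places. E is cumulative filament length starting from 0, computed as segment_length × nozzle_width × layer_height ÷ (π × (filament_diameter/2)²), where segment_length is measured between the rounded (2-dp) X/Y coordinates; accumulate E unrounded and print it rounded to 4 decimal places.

G0 X0.00 Y0.00 Z0.20
G1 X3.50 Y0.00 E0.1164
G1 X3.50 Y4.50 E0.2661
G1 X12.00 Y4.50 E0.5488
G1 X12.00 Y0.00 E0.6985
G1 X12.50 Y0.00 E0.7151
G1 X12.50 Y21.00 E1.4136
G1 X0.00 Y21.00 E1.8293
G1 X0.00 Y0.00 E2.5278

At z = 0.2 mm: the cube is present — its section is the full 12.5×21 rectangle; the 8.5×7 cube at (3.5, -2.5) contributes its full rectangle; the cylinder at (2.5, 15.5) is not intersected at this z (z outside [5.5, 9]); the cube at (-1.5, 8.5) is absent (z outside [0.5, 14.5]); After the difference (first − rest): starting from the 12.5×21 cube, the 8.5×7 cube at (3.5, -2.5) partially overlaps it — only the 38.25 mm² overlap (of its 59.50 mm²) is removed, clipping the outline — 1 connected region; the cube at (1, 11) does not reach this height (z outside [11.5, 31.5]); Taking the union: only that combined region is present, so the union is just that shape — 1 connected region. The outline is a single polygon with 8 vertices. Extrusion per mm of travel: 0.4 × 0.2 / (π × 0.875²) = 0.033260. Accumulating E over each segment gives final E = 2.5278.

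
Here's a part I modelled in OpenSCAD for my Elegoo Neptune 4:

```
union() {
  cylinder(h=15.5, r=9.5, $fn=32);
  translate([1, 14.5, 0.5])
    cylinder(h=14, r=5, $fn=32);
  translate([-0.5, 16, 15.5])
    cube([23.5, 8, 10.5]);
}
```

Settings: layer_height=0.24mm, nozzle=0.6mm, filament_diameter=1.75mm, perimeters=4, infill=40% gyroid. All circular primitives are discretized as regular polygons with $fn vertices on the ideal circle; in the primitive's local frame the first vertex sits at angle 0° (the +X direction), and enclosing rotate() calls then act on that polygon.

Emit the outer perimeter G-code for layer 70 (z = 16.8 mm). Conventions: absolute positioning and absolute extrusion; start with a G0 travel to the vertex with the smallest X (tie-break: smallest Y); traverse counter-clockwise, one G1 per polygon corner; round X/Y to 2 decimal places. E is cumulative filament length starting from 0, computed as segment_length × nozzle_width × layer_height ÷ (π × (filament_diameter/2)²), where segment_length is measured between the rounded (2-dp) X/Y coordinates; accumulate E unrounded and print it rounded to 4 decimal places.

G0 X-0.50 Y16.00 Z16.80
G1 X23.00 Y16.00 E1.4069
G1 X23.00 Y24.00 E1.8858
G1 X-0.50 Y24.00 E3.2928
G1 X-0.50 Y16.00 E3.7717

At z = 16.8 mm: the cylinder does not reach this height (z outside [0, 15.5]); the cylinder at (1, 14.5) does not reach this height (z outside [0.5, 14.5]); the cube at (-0.5, 16) is present — its section is the full 23.5×8 rectangle; Merging all regions: only the 23.5×8 cube at (-0.5, 16) is present, so the union is just that shape — 1 connected region. The outline is a single polygon with 4 vertices. Extrusion per mm of travel: 0.6 × 0.24 / (π × 0.875²) = 0.059868. Accumulating E over each segment gives final E = 3.7717.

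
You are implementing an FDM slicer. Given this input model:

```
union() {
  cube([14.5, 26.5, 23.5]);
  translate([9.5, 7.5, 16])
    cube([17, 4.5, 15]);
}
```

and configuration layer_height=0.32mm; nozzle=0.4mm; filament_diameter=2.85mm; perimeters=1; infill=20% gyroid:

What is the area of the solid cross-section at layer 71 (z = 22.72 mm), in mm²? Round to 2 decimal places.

At z = 22.72 mm: the cube (footprint 14.5×26.5) is included at this height (area 384.25 mm²); the cube at (9.5, 7.5) (footprint 17×4.5) is included at this height (area 76.50 mm²); Merging all regions: the regions partially overlap — summed areas 460.75 mm² minus the doubly-counted overlap 22.50 mm² gives 438.25 mm² — area = 438.25 mm². Overall, the cross-section is a single solid region. Net area = 438.25 mm².

438.25 mm²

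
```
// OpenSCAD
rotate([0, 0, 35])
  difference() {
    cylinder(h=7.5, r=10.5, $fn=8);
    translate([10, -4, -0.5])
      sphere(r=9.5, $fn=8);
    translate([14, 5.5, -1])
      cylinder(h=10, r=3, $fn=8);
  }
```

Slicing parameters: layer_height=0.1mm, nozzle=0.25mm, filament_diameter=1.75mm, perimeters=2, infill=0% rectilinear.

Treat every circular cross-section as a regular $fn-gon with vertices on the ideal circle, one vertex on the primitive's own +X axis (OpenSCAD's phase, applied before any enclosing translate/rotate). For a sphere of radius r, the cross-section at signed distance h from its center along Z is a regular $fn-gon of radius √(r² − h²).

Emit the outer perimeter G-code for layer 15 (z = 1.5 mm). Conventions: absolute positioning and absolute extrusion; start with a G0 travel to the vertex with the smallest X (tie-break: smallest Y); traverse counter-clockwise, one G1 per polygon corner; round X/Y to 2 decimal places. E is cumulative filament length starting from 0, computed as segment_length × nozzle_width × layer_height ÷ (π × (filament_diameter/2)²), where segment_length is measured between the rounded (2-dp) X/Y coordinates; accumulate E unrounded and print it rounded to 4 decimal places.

G0 X-10.34 Y1.82 Z1.50
G1 X-8.60 Y-6.02 E0.0835
G1 X-1.82 Y-10.34 E0.1670
G1 X6.02 Y-8.60 E0.2505
G1 X7.71 Y-5.95 E0.2832
G1 X2.88 Y-2.87 E0.3427
G1 X1.34 Y4.07 E0.4166
G1 X4.32 Y8.75 E0.4743
G1 X1.82 Y10.34 E0.5051
G1 X-6.02 Y8.60 E0.5885
G1 X-10.34 Y1.82 E0.6721

At z = 1.5 mm: the r=10.5 cylinder contributes a regular 8-gon of circumradius 10.5; the sphere at (10, -4): section is a regular 8-gon, circumradius = √(r²−h²) = √(9.5²−2²) = 9.287; the cylinder at (14, 5.5): section is a regular 8-gon, circumradius r=3; Taking the first minus the rest: starting from the r=10.5 cylinder, the r=9.5 sphere at (10, -4) partially overlaps it — only the 84.97 mm² overlap (of its 243.95 mm²) is removed, clipping the outline; the r=3 cylinder at (14, 5.5) misses the remaining region (no effect) — 1 connected region; (whole slice rotated 35° about Z — lengths, areas and connectivity unchanged). The outline is a single polygon with 10 vertices. Extrusion per mm of travel: 0.25 × 0.1 / (π × 0.875²) = 0.010394. Accumulating E over each segment gives final E = 0.6721.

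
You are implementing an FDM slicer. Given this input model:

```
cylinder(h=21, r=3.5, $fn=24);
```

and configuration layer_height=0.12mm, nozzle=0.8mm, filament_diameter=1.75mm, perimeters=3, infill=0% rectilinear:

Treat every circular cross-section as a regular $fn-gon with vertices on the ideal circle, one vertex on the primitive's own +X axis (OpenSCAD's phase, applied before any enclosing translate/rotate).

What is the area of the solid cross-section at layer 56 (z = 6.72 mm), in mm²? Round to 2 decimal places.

38.05 mm²

At z = 6.72 mm: the r=3.5 cylinder contributes a regular 24-gon of circumradius 3.5 (area = (24/2)·3.500²·sin(360°/24) = 38.05 mm²). Overall, the cross-section is a single solid region. Net area = 38.05 mm².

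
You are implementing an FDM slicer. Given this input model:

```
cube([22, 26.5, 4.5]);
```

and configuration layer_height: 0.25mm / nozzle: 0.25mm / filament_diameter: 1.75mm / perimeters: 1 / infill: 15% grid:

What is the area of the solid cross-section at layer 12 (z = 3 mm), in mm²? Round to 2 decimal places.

At z = 3 mm: the cube (footprint 22×26.5) is included at this height (area 583.00 mm²). Overall, the cross-section is a single solid region. Net area = 583.00 mm².

583.00 mm²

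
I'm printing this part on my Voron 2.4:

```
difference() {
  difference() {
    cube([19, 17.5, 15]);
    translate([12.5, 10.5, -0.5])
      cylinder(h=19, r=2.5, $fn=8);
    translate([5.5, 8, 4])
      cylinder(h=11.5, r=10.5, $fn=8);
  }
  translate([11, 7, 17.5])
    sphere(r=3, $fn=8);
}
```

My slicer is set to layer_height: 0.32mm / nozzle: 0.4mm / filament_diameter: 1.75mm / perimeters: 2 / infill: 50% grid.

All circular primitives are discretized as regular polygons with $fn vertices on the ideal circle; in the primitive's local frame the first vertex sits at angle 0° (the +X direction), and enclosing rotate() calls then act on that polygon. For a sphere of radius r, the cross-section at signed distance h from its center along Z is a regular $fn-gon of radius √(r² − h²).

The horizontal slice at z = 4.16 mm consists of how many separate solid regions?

At z = 4.16 mm: the cube is present — its section is the full 19×17.5 rectangle; the r=2.5 cylinder at (12.5, 10.5) gives a regular 8-gon of circumradius 2.5 (constant along its height); the r=10.5 cylinder at (5.5, 8) gives a regular 8-gon of circumradius 10.5 (constant along its height); After the difference (first − rest): starting from the 19×17.5 cube, the r=2.5 cylinder at (12.5, 10.5) lies wholly inside it (removes its full 17.68 mm² and its 15.31 mm outline becomes a hole wall); the r=10.5 cylinder at (5.5, 8) partially overlaps it — only the 223.83 mm² overlap (of its 311.83 mm²) is removed, clipping the outline — 2 connected regions; the sphere at (11, 7) is not intersected at this z (|z−center|=13.340 > r=3); Subtracting the remaining from the first: none of the subtracted shapes is present at this height, so that combined region is unchanged — 2 connected regions. The result has 2 disconnected regions.

2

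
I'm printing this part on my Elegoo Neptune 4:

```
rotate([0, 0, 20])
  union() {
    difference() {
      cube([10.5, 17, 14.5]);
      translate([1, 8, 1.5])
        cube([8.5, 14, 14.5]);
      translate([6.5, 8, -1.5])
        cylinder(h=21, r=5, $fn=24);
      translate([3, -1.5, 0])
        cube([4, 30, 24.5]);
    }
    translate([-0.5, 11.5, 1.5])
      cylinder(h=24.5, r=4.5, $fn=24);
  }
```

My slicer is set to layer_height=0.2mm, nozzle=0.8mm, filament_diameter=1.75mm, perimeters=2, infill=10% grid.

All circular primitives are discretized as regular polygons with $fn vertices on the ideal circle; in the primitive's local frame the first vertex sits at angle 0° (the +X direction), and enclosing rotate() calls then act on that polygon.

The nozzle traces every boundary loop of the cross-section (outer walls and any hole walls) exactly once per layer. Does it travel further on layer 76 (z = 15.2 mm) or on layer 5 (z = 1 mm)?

Layer 76 (z = 15.2): the cube does not reach this height (z outside [0, 14.5]); the 8.5×14 cube at (1, 8) contributes its full rectangle (perimeter 45.00 mm); the r=5 cylinder at (6.5, 8) gives a regular 24-gon of circumradius 5 (constant along its height) (perimeter = 2·24·5.000·sin(180°/24) = 31.33 mm); the 4×30 cube at (3, -1.5) contributes its full rectangle (perimeter 68.00 mm); Taking the first minus the rest: the first operand is absent here, so nothing remains; the r=4.5 cylinder at (-0.5, 11.5) contributes a regular 24-gon of circumradius 4.5 (perimeter = 2·24·4.500·sin(180°/24) = 28.19 mm); Taking the union: only the r=4.5 cylinder at (-0.5, 11.5) is present, so the union is just that shape — boundary = 28.19 mm; (rotated 20° about Z; rotation is an isometry so areas/perimeters/island counts are preserved). So its perimeter = 28.19 mm. Layer 5 (z = 1): the 10.5×17 cube contributes its full rectangle (perimeter 55.00 mm); the cube at (1, 8) does not reach this height (z outside [1.5, 16]); the r=5 cylinder at (6.5, 8) contributes a regular 24-gon of circumradius 5 (perimeter = 2·24·5.000·sin(180°/24) = 31.33 mm); the cube at (3, -1.5) (footprint 4×30) is included at this height (perimeter 68.00 mm); After the difference (first − rest): starting from the 10.5×17 cube, the r=5 cylinder at (6.5, 8) partially overlaps it — only the 73.74 mm² overlap (of its 77.65 mm²) is removed, clipping the outline; the 4×30 cube at (3, -1.5) partially overlaps it — only the 31.37 mm² overlap (of its 120.00 mm²) is removed, clipping the outline — boundary = 74.42 mm; the cylinder at (-0.5, 11.5) does not reach this height (z outside [1.5, 26]); Merging all regions: only that combined region is present, so the union is just that shape — boundary = 74.42 mm; (rotated 20° about Z; rotation is an isometry so areas/perimeters/island counts are preserved). So its perimeter = 74.42 mm. Layer 5 is larger (74.42 vs 28.19 mm).

layer 5 (z = 1 mm)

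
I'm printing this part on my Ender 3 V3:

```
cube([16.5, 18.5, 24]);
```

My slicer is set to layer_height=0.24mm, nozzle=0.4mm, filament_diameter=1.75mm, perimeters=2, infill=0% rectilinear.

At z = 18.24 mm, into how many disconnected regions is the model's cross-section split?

At z = 18.24 mm: the cube (footprint 16.5×18.5) is included at this height. The result has 1 disconnected region.

1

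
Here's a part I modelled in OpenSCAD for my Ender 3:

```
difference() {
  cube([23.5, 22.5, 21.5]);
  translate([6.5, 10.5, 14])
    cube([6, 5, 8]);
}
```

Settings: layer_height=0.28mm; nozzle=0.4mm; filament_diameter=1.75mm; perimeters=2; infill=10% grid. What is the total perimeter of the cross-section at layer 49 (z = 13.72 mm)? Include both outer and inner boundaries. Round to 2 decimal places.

At z = 13.72 mm: the cube is present — its section is the full 23.5×22.5 rectangle (perimeter 92.00 mm); the cube at (6.5, 10.5) is not intersected at this z (z outside [14, 22]); After the difference (first − rest): none of the subtracted shapes is present at this height, so the 23.5×22.5 cube is unchanged — boundary = 92.00 mm. Overall, the cross-section is a single solid region. Total boundary length (outer) = 92.00 mm.

92.00 mm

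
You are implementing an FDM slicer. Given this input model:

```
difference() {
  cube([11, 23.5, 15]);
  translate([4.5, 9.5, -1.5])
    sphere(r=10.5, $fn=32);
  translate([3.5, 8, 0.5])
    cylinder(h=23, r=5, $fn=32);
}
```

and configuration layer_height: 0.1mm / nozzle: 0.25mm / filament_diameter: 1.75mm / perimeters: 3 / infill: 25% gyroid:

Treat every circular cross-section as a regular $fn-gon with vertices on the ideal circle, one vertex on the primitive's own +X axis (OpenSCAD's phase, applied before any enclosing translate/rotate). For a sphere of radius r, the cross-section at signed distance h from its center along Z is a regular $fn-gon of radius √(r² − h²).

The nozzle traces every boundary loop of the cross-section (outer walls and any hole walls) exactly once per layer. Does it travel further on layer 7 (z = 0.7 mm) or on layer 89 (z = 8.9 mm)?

Layer 7 (z = 0.7): the 11×23.5 cube contributes its full rectangle (perimeter 69.00 mm); the r=10.5 sphere at (4.5, 9.5) slices to a regular 32-gon of circumradius 10.267 (√(r²−h²) with h=2.2 from center) (perimeter = 2·32·10.267·sin(180°/32) = 64.41 mm); the r=5 cylinder at (3.5, 8) contributes a regular 32-gon of circumradius 5 (perimeter = 2·32·5.000·sin(180°/32) = 31.37 mm); Subtracting the remaining from the first: starting from the 11×23.5 cube, the r=10.5 sphere at (4.5, 9.5) partially overlaps it — only the 208.77 mm² overlap (of its 329.03 mm²) is removed, clipping the outline; the r=5 cylinder at (3.5, 8) misses the remaining region (no effect) — boundary = 42.64 mm. So its perimeter = 42.64 mm. Layer 89 (z = 8.9): the cube (footprint 11×23.5) is included at this height (perimeter 69.00 mm); the sphere at (4.5, 9.5): section is a regular 32-gon, circumradius = √(r²−h²) = √(10.5²−10.4²) = 1.446 (perimeter = 2·32·1.446·sin(180°/32) = 9.07 mm); the cylinder at (3.5, 8): section is a regular 32-gon, circumradius r=5 (perimeter = 2·32·5.000·sin(180°/32) = 31.37 mm); Subtracting the remaining from the first: starting from the 11×23.5 cube, the r=10.5 sphere at (4.5, 9.5) lies wholly inside it (removes its full 6.52 mm² and its 9.07 mm outline becomes a hole wall); the r=5 cylinder at (3.5, 8) partially overlaps it — only the 64.25 mm² overlap (of its 78.04 mm²) is removed, clipping the outline — boundary = 85.30 mm. So its perimeter = 85.30 mm. Layer 89 is larger (85.30 vs 42.64 mm).

layer 89 (z = 8.9 mm)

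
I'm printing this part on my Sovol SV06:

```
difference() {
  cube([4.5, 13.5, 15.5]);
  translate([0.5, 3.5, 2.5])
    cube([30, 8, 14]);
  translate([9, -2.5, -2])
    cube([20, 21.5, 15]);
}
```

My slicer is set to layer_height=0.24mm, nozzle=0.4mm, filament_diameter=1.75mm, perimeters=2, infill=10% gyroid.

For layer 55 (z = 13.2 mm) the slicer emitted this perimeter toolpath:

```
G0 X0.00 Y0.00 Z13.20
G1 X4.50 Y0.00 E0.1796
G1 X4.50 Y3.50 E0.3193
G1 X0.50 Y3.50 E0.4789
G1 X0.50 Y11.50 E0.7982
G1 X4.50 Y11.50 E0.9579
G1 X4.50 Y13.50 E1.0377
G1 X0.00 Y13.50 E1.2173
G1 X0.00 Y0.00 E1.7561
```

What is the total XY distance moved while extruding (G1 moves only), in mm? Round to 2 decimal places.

Sum the Euclidean lengths of each G1 segment: total = 44.00 mm.

44.00 mm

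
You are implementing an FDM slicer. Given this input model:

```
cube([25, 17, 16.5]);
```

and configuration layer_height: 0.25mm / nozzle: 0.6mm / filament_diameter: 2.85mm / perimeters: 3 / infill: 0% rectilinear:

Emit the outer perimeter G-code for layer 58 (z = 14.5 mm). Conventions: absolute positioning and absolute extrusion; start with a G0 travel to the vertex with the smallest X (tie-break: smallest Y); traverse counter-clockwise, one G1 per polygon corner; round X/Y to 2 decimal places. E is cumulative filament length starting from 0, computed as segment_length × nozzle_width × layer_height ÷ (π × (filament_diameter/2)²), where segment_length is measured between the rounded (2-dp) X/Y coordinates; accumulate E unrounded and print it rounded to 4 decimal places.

G0 X0.00 Y0.00 Z14.50
G1 X25.00 Y0.00 E0.5878
G1 X25.00 Y17.00 E0.9876
G1 X0.00 Y17.00 E1.5754
G1 X0.00 Y0.00 E1.9751

At z = 14.5 mm: the cube (footprint 25×17) is included at this height. The outline is a single polygon with 4 vertices. Extrusion per mm of travel: 0.6 × 0.25 / (π × 1.425²) = 0.023513. Accumulating E over each segment gives final E = 1.9751.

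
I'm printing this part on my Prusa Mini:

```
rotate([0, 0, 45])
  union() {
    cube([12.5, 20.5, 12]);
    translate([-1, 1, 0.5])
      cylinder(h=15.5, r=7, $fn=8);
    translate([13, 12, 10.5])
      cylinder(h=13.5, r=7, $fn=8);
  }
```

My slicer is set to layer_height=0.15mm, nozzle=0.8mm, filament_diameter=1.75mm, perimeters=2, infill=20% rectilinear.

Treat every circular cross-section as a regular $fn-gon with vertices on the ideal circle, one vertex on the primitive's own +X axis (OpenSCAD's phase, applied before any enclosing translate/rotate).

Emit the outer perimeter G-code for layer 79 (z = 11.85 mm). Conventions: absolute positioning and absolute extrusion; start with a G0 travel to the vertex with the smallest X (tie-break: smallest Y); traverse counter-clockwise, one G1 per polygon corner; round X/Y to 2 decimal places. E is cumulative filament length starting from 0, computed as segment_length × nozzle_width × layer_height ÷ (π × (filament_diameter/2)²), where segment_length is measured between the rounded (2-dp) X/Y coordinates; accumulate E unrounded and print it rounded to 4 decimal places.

G0 X-14.50 Y14.50 Z11.85
G1 X-5.36 Y5.36 E0.6449
G1 X-6.36 Y4.95 E0.6988
G1 X-8.41 Y0.00 E0.9661
G1 X-6.36 Y-4.95 E1.2334
G1 X-1.41 Y-7.00 E1.5007
G1 X3.54 Y-4.95 E1.7680
G1 X5.59 Y0.00 E2.0353
G1 X3.95 Y3.95 E2.2487
G1 X8.84 Y8.84 E2.5937
G1 X5.16 Y12.52 E2.8533
G1 X5.66 Y12.73 E2.8804
G1 X7.71 Y17.68 E3.1477
G1 X5.66 Y22.63 E3.4150
G1 X0.71 Y24.68 E3.6823
G1 X-4.24 Y22.63 E3.9496
G1 X-4.45 Y22.13 E3.9766
G1 X-5.66 Y23.33 E4.0616
G1 X-14.50 Y14.50 E4.6850

At z = 11.85 mm: the 12.5×20.5 cube contributes its full rectangle; the r=7 cylinder at (-1, 1) contributes a regular 8-gon of circumradius 7; the r=7 cylinder at (13, 12) gives a regular 8-gon of circumradius 7 (constant along its height); Merging all regions: the regions partially overlap (shared area 96.05 mm²), so overlapping operands fuse into one piece — 1 connected region; (whole slice rotated 45° about Z — lengths, areas and connectivity unchanged). The outline is a single polygon with 18 vertices. Extrusion per mm of travel: 0.8 × 0.15 / (π × 0.875²) = 0.049890. Accumulating E over each segment gives final E = 4.6850.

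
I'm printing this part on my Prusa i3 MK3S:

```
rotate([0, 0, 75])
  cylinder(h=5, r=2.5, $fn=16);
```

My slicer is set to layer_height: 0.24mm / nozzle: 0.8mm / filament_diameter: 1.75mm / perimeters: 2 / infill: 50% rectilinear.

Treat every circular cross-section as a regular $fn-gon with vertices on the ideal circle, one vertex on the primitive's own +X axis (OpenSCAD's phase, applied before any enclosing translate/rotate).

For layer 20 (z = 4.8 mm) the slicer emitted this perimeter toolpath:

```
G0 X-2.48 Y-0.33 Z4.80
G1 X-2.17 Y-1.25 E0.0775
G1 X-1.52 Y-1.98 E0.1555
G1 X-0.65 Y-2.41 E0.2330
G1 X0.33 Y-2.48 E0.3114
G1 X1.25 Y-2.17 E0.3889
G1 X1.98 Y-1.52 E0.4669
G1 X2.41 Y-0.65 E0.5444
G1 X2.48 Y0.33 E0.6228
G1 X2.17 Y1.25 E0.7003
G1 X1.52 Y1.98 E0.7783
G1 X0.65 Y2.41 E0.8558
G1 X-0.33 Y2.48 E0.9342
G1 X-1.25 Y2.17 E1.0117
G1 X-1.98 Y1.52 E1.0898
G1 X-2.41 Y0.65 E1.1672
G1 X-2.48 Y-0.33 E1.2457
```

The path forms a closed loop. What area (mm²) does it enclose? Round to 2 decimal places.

19.13 mm²

Apply the shoelace formula to the sequence of (X, Y) vertices; enclosed area = 19.13 mm².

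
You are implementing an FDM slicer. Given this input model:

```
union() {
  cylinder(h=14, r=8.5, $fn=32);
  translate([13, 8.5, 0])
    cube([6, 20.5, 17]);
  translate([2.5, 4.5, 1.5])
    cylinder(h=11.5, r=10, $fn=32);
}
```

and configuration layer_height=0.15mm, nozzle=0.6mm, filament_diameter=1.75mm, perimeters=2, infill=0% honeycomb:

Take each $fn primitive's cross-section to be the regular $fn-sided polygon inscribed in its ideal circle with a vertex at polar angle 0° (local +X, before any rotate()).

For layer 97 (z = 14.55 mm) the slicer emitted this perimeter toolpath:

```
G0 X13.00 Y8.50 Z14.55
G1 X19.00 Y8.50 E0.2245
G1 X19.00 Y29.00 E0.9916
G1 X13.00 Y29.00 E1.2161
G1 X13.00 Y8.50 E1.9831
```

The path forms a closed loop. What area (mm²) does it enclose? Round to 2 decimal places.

Apply the shoelace formula to the sequence of (X, Y) vertices; enclosed area = 123.00 mm².

123.00 mm²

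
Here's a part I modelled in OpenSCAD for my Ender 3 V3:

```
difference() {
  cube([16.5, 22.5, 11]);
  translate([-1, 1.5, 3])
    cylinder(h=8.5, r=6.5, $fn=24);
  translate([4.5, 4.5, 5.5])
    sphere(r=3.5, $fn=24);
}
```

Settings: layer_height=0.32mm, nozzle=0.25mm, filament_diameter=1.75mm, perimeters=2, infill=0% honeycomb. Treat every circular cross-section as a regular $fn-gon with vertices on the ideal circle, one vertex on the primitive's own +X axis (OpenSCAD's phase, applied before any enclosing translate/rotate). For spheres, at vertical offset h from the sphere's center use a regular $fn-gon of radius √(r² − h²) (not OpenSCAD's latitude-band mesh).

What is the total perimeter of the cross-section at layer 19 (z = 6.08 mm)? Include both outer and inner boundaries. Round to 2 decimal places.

80.72 mm

At z = 6.08 mm: the 16.5×22.5 cube contributes its full rectangle (perimeter 78.00 mm); the r=6.5 cylinder at (-1, 1.5) contributes a regular 24-gon of circumradius 6.5 (perimeter = 2·24·6.500·sin(180°/24) = 40.72 mm); the sphere at (4.5, 4.5): section is a regular 24-gon, circumradius = √(r²−h²) = √(3.5²−0.58²) = 3.452 (perimeter = 2·24·3.452·sin(180°/24) = 21.63 mm); Taking the first minus the rest: starting from the 16.5×22.5 cube, the r=6.5 cylinder at (-1, 1.5) partially overlaps it — only the 34.47 mm² overlap (of its 131.22 mm²) is removed, clipping the outline; the r=3.5 sphere at (4.5, 4.5) partially overlaps it — only the 19.27 mm² overlap (of its 37.00 mm²) is removed, clipping the outline — boundary = 80.72 mm. Overall, the cross-section is a single solid region. Total boundary length (outer) = 80.72 mm.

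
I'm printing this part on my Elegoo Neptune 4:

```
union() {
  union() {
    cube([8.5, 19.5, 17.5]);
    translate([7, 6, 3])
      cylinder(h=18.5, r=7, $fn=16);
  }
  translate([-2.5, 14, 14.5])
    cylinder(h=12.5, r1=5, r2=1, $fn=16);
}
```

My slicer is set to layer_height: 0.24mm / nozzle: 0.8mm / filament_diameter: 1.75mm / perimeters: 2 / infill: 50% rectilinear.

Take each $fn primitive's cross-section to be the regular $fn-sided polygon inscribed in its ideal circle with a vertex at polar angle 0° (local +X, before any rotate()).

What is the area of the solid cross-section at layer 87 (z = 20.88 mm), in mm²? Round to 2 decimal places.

At z = 20.88 mm: the cube is not intersected at this z (z outside [0, 17.5]); the r=7 cylinder at (7, 6) contributes a regular 16-gon of circumradius 7 (area = (16/2)·7.000²·sin(360°/16) = 150.01 mm²); Taking the union: only the r=7 cylinder at (7, 6) is present, so the union is just that shape — area = 150.01 mm²; the cone at (-2.5, 14) contributes a regular 16-gon of circumradius 2.958 (interpolated between r1=5 and r2=1 at t=0.510) (area = (16/2)·2.958²·sin(360°/16) = 26.79 mm²); Merging all regions: the 2 present regions are separate (no shared area or edge), so areas and boundary lengths simply add and each stays a separate island — area = 176.81 mm². Overall, the cross-section has 2 separate islands. Net area = 176.81 mm².

176.81 mm²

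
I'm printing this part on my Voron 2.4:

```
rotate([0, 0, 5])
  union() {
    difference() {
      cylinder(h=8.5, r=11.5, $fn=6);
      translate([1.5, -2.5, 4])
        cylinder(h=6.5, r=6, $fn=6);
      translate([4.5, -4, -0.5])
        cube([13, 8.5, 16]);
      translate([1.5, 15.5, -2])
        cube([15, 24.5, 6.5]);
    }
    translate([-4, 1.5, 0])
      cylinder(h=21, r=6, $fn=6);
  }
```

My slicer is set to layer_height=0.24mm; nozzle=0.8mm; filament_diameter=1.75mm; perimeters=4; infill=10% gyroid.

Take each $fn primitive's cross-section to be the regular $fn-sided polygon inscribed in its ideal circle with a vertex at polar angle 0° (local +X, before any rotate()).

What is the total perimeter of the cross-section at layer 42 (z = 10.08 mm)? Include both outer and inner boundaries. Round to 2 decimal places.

At z = 10.08 mm: the cylinder is absent (z outside [0, 8.5]); the r=6 cylinder at (1.5, -2.5) gives a regular 6-gon of circumradius 6 (constant along its height) (perimeter = 2·6·6.000·sin(180°/6) = 36.00 mm); the 13×8.5 cube at (4.5, -4) contributes its full rectangle (perimeter 43.00 mm); the cube at (1.5, 15.5) does not reach this height (z outside [-2, 4.5]); After the difference (first − rest): the first operand is absent here, so nothing remains; the r=6 cylinder at (-4, 1.5) contributes a regular 6-gon of circumradius 6 (perimeter = 2·6·6.000·sin(180°/6) = 36.00 mm); Merging all regions: only the r=6 cylinder at (-4, 1.5) is present, so the union is just that shape — boundary = 36.00 mm; (rotated 5° about Z; rotation is an isometry so areas/perimeters/island counts are preserved). Overall, the cross-section is a single solid region. Total boundary length (outer) = 36.00 mm.

36.00 mm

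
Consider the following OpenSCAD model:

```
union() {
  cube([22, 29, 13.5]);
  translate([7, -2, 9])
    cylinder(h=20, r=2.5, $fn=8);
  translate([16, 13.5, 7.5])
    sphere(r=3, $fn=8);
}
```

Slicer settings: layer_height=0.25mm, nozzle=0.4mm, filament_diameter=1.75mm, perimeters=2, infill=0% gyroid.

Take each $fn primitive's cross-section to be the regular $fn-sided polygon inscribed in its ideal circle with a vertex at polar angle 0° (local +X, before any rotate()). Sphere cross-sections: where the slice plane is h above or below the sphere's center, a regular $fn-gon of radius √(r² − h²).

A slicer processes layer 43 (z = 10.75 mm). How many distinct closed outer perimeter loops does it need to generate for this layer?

1

At z = 10.75 mm: the 22×29 cube contributes its full rectangle; the r=2.5 cylinder at (7, -2) contributes a regular 8-gon of circumradius 2.5; the sphere at (16, 13.5) is not intersected at this z (|z−center|=3.250 > r=3); Merging all regions: the regions partially overlap (shared area 0.60 mm²), so overlapping operands fuse into one piece — 1 connected region. The result has 1 disconnected region.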